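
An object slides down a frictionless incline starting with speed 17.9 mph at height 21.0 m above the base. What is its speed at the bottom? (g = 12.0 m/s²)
½mv₀² + mgh = ½mv² → v = √(v₀² + 2gh) = √(8.002² + 2×12.0×21) = 23.83 m/s = 53.31 mph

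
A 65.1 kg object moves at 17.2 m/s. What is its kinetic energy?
KE = ½mv² = ½×65.1×17.2² = 9629.592 J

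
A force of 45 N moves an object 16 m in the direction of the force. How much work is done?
W = Fd = 45×16 = 720.0 J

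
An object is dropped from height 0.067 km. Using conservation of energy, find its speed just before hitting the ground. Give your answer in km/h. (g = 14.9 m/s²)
mgh = ½mv² → v = √(2gh) = √(2×14.9×67) = 44.68 m/s = 160.9 km/h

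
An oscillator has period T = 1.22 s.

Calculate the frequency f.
f = 1/T = 1/1.22 = 0.8197 Hz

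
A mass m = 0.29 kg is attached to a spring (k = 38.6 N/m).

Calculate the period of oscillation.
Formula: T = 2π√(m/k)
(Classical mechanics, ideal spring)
T = 2π√(m/k) = 2π√(0.29/38.6) = 0.5446 s; f = 1/T = 1.836 Hz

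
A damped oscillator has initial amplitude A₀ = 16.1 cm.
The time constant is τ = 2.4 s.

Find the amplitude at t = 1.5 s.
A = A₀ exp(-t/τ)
A = A₀ exp(−t/τ) = 16.1×exp(−1.5/2.4) = 8.618 cm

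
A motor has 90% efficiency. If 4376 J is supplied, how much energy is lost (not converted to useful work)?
W_out = η × W_in = 0.9×4376 = 3938.4 J
W_lost = W_in − W_out = 4376 − 3938.4 = 437.6 J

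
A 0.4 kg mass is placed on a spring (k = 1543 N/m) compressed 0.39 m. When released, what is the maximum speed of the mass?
½kx² = ½mv² → v = x√(k/m) = 0.39×√(1543/0.4) = 24.22 m/s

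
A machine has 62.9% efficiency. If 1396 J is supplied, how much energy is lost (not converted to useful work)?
W_out = η × W_in = 0.629×1396 = 878.08 J
W_lost = W_in − W_out = 1396 − 878.08 = 517.92 J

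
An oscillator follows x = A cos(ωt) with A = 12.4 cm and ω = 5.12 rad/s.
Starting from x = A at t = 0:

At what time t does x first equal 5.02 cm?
cos(ωt) = x/A = 5.02/12.4 = 0.4048
ωt = arccos(0.4048) = 1.154 rad
t = 1.154/5.12 = 0.2254 s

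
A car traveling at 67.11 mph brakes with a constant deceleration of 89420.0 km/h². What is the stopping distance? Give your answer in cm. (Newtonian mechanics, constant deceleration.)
d = v₀² / (2a) (with unit conversion) = 6522.0 cm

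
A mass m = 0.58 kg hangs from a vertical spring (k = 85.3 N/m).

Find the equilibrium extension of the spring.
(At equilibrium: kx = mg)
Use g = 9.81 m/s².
x_eq = mg/k = 0.58×9.81/85.3 = 0.0667 m = 6.67 cm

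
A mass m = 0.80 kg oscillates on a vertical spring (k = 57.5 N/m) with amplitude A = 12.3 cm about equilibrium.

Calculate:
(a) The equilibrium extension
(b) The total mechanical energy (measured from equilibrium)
x_eq = mg/k = 0.8×9.81/57.5 = 0.1365 m = 13.65 cm
E = ½kA² = ½×57.5×(0.123)² = 0.435 J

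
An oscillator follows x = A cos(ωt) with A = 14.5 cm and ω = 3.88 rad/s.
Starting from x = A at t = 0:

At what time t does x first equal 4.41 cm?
cos(ωt) = x/A = 4.41/14.5 = 0.3041
ωt = arccos(0.3041) = 1.262 rad
t = 1.262/3.88 = 0.3252 s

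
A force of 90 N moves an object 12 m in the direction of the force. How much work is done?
W = Fd = 90×12 = 1080.0 J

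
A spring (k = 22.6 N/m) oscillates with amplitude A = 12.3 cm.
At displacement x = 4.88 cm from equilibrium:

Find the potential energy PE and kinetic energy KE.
E_total = ½kA² = ½×22.6×(0.123)² = 0.171 J
PE = ½kx² = ½×22.6×(0.0488)² = 0.02691 J
KE = E_total − PE = 0.144 J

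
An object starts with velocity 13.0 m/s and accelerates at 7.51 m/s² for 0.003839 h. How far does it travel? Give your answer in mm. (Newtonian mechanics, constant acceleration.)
d = v₀t + ½at² (with unit conversion) = 896900.0 mm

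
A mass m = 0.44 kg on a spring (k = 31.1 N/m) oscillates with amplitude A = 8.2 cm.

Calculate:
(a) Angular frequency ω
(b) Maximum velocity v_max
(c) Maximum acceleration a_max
ω = √(k/m) = √(31.1/0.44) = 8.407 rad/s
v_max = ωA = 8.407×0.082 = 0.6894 m/s
a_max = ω²A = 8.407²×0.082 = 5.796 m/s²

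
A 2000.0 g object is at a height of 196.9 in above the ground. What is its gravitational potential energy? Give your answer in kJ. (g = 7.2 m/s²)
PE = mgh = 2 kg × 7.2 m/s² × 5.001 m = 72.02 J = 0.07202 kJ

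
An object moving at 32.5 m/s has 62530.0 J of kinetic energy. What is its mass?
KE = ½mv² → m = 2KE/v² = 2×62530.0/32.5² = 118.4 kg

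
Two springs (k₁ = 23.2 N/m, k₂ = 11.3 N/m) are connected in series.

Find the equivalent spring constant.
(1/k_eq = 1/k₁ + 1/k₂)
1/k_eq = 1/23.2 + 1/11.3 = 0.1316; k_eq = 7.599 N/m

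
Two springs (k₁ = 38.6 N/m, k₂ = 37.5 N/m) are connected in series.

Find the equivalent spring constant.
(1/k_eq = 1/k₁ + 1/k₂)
1/k_eq = 1/38.6 + 1/37.5 = 0.052573; k_eq = 19.02 N/m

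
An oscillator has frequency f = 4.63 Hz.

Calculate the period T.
T = 1/f = 1/4.63 = 0.216 s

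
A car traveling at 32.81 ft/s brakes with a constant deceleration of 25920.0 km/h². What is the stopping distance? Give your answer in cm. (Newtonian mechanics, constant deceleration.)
d = v₀² / (2a) (with unit conversion) = 2500.0 cm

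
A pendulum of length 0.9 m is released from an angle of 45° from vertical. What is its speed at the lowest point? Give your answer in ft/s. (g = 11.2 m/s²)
h = L(1 − cosθ) = 0.9×(1 − cos45°) = 0.2636 m
v = √(2gh) = √(2×11.2×0.2636) = 2.43 m/s = 7.972 ft/s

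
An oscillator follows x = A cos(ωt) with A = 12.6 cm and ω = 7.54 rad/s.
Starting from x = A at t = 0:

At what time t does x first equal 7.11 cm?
cos(ωt) = x/A = 7.11/12.6 = 0.5643
ωt = arccos(0.5643) = 0.9712 rad
t = 0.9712/7.54 = 0.1288 s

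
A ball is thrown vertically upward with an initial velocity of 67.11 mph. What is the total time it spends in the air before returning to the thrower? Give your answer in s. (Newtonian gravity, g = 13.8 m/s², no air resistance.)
t_total = 2v₀/g (with unit conversion) = 4.348 s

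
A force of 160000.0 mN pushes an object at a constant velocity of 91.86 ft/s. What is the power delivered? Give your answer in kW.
P = Fv = 160 N × 28 m/s = 4480 W = 4.48 kW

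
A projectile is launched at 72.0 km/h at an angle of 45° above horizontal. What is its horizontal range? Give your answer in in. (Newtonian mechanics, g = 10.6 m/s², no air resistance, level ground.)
R = v₀² sin(2θ) / g (with unit conversion) = 1486.0 in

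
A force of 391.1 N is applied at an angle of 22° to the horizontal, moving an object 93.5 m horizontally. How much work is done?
W = Fd cosθ = 391.1×93.5×cos(22°) = 33905.0 J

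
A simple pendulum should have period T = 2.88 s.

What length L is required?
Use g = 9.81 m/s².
T = 2π√(L/g) → L = g(T/2π)² = 9.81×(2.88/2π)² = 2.061 m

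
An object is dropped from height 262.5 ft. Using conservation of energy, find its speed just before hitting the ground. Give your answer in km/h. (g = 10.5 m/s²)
mgh = ½mv² → v = √(2gh) = √(2×10.5×80.01) = 40.99 m/s = 147.6 km/h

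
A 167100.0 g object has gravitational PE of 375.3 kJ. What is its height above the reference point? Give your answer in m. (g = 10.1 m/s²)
PE = mgh → h = PE/(mg) = 3.753e+05 J / (167.1 kg × 10.1 m/s²) = 222.4 m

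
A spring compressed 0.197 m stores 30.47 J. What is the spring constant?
PE = ½kx² → k = 2PE/x² = 2×30.47/0.197² = 1570.0 N/m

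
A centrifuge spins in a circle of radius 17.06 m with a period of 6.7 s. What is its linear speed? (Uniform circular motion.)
v = 2πr/T = 2π×17.06/6.7 = 16.0 m/s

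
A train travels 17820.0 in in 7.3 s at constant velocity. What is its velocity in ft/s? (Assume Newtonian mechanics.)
v = d/t (with unit conversion) = 203.4 ft/s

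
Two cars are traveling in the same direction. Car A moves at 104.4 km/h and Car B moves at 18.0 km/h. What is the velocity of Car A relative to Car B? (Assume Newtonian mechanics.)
v_rel = v_A - v_B = 104.4 - 18.0 = 86.4 km/h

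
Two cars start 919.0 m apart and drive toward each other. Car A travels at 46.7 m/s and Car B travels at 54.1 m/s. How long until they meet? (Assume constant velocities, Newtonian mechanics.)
Combined speed: v_combined = 46.7 + 54.1 = 100.8 m/s
Time to meet: t = d/100.8 = 919.0/100.8 = 9.12 s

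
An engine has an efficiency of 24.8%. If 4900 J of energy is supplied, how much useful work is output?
W_out = η × W_in = 0.248 × 4900 = 1215.2 J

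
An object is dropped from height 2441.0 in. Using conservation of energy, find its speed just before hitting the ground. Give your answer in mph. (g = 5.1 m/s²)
mgh = ½mv² → v = √(2gh) = √(2×5.1×62) = 25.15 m/s = 56.25 mph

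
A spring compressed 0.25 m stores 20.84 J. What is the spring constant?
PE = ½kx² → k = 2PE/x² = 2×20.84/0.25² = 666.9 N/m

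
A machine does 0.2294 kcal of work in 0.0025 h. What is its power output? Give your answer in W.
P = W/t = 959.8 J / 9 s = 106.6 W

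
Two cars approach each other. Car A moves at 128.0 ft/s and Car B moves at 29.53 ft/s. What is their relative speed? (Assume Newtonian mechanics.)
v_rel = v_A + v_B = 128.0 + 29.53 = 157.5 ft/s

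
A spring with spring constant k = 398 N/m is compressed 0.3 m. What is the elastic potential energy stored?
PE = ½kx² = ½×398×0.3² = 17.91 J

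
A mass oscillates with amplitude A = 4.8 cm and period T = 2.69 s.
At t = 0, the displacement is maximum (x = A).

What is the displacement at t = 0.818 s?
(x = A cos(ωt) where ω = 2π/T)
ω = 2π/T = 2π/2.69 = 2.336 rad/s
x = A cos(ωt) = 4.8×cos(2.336×0.818) = -1.6 cm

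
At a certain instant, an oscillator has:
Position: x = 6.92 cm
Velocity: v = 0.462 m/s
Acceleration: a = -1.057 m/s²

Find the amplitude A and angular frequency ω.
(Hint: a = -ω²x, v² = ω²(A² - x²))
a = −ω²x → ω = √(|a|/x) = √(1.057/0.0692) = 3.908 rad/s
v² = ω²(A² − x²) → A = √(x² + v²/ω²) = √(0.0692² + 0.462²/3.908²) = 0.137 m = 13.7 cm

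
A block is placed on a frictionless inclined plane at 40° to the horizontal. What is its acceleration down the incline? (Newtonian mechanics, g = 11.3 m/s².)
a = g sin(θ) = 11.3 × sin(40°) = 11.3 × 0.6428 = 7.26 m/s²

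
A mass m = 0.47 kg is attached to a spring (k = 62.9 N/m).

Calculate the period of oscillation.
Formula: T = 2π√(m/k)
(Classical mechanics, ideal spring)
T = 2π√(m/k) = 2π√(0.47/62.9) = 0.5431 s; f = 1/T = 1.841 Hz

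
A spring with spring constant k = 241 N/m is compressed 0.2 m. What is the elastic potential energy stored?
PE = ½kx² = ½×241×0.2² = 4.82 J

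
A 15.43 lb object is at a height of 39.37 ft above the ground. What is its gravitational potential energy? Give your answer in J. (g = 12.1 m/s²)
PE = mgh = 6.999 kg × 12.1 m/s² × 12 m = 1016 J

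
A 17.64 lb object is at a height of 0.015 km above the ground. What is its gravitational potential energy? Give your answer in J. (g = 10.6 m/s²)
PE = mgh = 8.001 kg × 10.6 m/s² × 15 m = 1272 J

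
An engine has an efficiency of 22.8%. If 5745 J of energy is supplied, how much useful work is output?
W_out = η × W_in = 0.228 × 5745 = 1309.9 J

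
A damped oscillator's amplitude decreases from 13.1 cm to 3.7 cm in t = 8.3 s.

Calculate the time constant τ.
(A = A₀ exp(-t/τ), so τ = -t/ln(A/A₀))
A/A₀ = 3.7/13.1 = 0.2824; ln(A/A₀) = -1.264
τ = −t/ln(A/A₀) = −8.3/-1.264 = 6.565 s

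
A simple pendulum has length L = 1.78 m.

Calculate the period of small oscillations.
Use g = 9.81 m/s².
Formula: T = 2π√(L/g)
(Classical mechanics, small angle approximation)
T = 2π√(L/g) = 2π√(1.78/9.81) = 2.676 s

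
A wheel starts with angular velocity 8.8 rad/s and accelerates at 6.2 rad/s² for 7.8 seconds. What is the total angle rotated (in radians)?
θ = ω₀t + ½αt² = 8.8×7.8 + ½×6.2×7.8² = 257.24 rad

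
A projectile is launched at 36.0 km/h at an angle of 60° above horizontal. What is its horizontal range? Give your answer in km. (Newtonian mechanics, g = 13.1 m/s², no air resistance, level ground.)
R = v₀² sin(2θ) / g (with unit conversion) = 0.006611 km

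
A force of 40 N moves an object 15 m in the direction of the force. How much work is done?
W = Fd = 40×15 = 600.0 J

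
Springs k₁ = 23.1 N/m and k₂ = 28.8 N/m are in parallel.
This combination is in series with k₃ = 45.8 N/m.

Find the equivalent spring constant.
k₁₂ = k₁ + k₂ = 51.9 N/m (parallel)
1/k_eq = 1/k₁₂ + 1/k₃ → k_eq = 24.33 N/m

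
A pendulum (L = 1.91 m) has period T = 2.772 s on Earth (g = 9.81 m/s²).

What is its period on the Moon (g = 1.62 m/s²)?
T = 2π√(L/g), so T_moon/T_earth = √(g_earth/g_moon)
T_moon = 2π√(1.91/1.62) = 6.822 s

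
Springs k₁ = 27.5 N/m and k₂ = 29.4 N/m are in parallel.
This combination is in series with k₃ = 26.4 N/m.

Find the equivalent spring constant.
k₁₂ = k₁ + k₂ = 56.9 N/m (parallel)
1/k_eq = 1/k₁₂ + 1/k₃ → k_eq = 18.03 N/m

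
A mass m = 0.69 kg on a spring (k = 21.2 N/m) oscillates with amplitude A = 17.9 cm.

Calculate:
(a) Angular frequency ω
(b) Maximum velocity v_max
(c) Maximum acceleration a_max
ω = √(k/m) = √(21.2/0.69) = 5.543 rad/s
v_max = ωA = 5.543×0.179 = 0.9922 m/s
a_max = ω²A = 5.543²×0.179 = 5.5 m/s²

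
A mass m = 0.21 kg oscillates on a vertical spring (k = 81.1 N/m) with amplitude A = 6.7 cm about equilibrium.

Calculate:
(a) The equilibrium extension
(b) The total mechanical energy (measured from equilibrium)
x_eq = mg/k = 0.21×9.81/81.1 = 0.0254 m = 2.54 cm
E = ½kA² = ½×81.1×(0.067)² = 0.182 J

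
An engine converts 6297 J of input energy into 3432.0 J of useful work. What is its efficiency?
η = W_out/W_in = 3432.0/6297 = 0.545 = 54.5%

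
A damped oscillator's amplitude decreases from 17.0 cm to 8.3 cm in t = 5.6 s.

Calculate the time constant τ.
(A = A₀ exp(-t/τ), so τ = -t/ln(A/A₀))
A/A₀ = 8.3/17.0 = 0.4882; ln(A/A₀) = -0.717
τ = −t/ln(A/A₀) = −5.6/-0.717 = 7.811 s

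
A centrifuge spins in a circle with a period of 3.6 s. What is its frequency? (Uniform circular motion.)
f = 1/T = 1/3.6 = 0.2778 Hz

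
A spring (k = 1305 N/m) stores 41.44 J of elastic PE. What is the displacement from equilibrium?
PE = ½kx² → x = √(2PE/k) = √(2×41.44/1305) = 0.252 m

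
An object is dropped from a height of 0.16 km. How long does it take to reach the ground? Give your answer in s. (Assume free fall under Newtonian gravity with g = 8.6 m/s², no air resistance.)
t = √(2h/g) (with unit conversion) = 6.1 s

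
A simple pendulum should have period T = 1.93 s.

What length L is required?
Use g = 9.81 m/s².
T = 2π√(L/g) → L = g(T/2π)² = 9.81×(1.93/2π)² = 0.9256 m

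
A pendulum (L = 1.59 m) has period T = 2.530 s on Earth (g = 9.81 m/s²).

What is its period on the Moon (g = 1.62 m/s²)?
T = 2π√(L/g), so T_moon/T_earth = √(g_earth/g_moon)
T_moon = 2π√(1.59/1.62) = 6.225 s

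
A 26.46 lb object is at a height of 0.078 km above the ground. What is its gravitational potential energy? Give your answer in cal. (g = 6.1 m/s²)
PE = mgh = 12 kg × 6.1 m/s² × 78 m = 5711 J = 1365.0 cal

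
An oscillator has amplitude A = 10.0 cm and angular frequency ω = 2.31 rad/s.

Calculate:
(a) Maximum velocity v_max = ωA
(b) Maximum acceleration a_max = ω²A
v_max = ωA = 2.31×0.1 = 0.231 m/s
a_max = ω²A = 2.31²×0.1 = 0.5336 m/s²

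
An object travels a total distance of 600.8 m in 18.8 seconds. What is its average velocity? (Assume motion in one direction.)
v_avg = Δd / Δt = 600.8 / 18.8 = 31.96 m/s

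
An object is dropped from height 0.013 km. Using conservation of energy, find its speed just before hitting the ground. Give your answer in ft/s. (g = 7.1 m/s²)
mgh = ½mv² → v = √(2gh) = √(2×7.1×13) = 13.59 m/s = 44.58 ft/s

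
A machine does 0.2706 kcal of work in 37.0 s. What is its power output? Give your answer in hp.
P = W/t = 1132 J / 37 s = 30.6 W = 0.04103 hp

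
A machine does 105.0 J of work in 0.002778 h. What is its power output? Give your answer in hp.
P = W/t = 105 J / 10 s = 10.5 W = 0.01408 hp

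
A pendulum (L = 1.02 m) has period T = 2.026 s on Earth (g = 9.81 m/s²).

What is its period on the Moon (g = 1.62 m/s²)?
T = 2π√(L/g), so T_moon/T_earth = √(g_earth/g_moon)
T_moon = 2π√(1.02/1.62) = 4.986 s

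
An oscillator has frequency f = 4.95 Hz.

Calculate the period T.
T = 1/f = 1/4.95 = 0.202 s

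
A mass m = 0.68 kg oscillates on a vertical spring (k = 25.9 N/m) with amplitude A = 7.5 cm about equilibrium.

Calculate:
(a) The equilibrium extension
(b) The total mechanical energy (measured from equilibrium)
x_eq = mg/k = 0.68×9.81/25.9 = 0.2576 m = 25.76 cm
E = ½kA² = ½×25.9×(0.075)² = 0.07284 J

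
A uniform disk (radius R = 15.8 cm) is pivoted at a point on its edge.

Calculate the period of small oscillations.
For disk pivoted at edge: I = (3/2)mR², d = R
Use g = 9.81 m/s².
I/m = (3/2)R² = 0.03745 m²; d = R = 0.158 m
T = 2π√((3/2)R²/(gR)) = 2π√(3R/(2g)) = 0.9766 s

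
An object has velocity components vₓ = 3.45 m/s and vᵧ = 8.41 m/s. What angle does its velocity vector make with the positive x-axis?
θ = arctan(vᵧ/vₓ) = arctan(8.41/3.45) = 67.7°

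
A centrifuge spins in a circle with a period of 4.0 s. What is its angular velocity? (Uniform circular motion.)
ω = 2π/T = 2π/4.0 = 1.5708 rad/s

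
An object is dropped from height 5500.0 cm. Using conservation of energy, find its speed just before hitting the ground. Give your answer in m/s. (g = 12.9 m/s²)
mgh = ½mv² → v = √(2gh) = √(2×12.9×55) = 37.67 m/s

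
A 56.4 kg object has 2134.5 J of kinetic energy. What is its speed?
KE = ½mv² → v = √(2KE/m) = √(2×2134.5/56.4) = 8.7 m/s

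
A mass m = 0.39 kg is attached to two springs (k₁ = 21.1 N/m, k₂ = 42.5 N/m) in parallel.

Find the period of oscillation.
k_eq = k₁+k₂ = 63.6 N/m
T = 2π√(m/k_eq) = 2π√(0.39/63.6) = 0.492 s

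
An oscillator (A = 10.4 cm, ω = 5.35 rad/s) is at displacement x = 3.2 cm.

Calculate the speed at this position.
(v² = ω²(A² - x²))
v = ω√(A² − x²) = 5.35×√(0.104² − 0.032²) = 0.5294 m/s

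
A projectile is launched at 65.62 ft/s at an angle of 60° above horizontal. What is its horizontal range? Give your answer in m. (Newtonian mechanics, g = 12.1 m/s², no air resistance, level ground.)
R = v₀² sin(2θ) / g (with unit conversion) = 28.63 m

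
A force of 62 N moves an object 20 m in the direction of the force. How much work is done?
W = Fd = 62×20 = 1240.0 J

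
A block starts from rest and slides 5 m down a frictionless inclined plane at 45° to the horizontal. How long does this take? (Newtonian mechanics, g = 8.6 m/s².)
a = g sin(θ) = 8.6 × sin(45°) = 6.08 m/s²
t = √(2d/a) = √(2 × 5 / 6.08) = 1.28 s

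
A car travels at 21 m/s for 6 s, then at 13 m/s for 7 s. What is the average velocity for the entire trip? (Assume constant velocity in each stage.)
d₁ = v₁t₁ = 21 × 6 = 126 m
d₂ = v₂t₂ = 13 × 7 = 91 m
d_total = 217 m, t_total = 13 s
v_avg = d_total/t_total = 217/13 = 16.69 m/s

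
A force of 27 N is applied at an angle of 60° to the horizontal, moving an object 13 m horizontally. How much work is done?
W = Fd cosθ = 27×13×cos(60°) = 175.5 J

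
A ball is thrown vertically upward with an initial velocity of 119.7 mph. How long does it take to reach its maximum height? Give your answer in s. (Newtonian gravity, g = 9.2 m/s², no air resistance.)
t_up = v₀/g (with unit conversion) = 5.816 s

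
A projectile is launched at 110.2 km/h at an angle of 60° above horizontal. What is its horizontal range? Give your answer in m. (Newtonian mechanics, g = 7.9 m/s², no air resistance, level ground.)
R = v₀² sin(2θ) / g (with unit conversion) = 102.7 m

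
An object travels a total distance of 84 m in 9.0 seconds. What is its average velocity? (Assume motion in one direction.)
v_avg = Δd / Δt = 84 / 9.0 = 9.33 m/s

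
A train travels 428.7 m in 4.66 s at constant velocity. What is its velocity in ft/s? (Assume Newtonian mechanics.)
v = d/t (with unit conversion) = 301.8 ft/s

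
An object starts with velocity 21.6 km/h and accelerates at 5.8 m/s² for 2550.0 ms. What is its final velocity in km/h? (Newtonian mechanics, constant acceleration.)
v = v₀ + at (with unit conversion) = 74.84 km/h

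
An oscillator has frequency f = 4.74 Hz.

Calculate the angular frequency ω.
ω = 2πf = 2π×4.74 = 29.78 rad/s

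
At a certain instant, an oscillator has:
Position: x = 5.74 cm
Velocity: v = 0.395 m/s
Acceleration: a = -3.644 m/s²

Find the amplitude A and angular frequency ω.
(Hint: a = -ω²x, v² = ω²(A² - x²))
a = −ω²x → ω = √(|a|/x) = √(3.644/0.0574) = 7.968 rad/s
v² = ω²(A² − x²) → A = √(x² + v²/ω²) = √(0.0574² + 0.395²/7.968²) = 0.07584 m = 7.584 cm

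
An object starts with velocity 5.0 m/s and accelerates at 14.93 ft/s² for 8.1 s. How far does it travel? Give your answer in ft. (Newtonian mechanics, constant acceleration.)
d = v₀t + ½at² (with unit conversion) = 622.7 ft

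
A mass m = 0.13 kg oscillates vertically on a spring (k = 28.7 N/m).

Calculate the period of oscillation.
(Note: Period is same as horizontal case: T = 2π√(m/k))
T = 2π√(m/k) = 2π√(0.13/28.7) = 0.4229 s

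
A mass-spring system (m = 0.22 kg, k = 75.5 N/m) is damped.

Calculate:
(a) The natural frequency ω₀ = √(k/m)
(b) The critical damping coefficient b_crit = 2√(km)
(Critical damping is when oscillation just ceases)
ω₀ = √(k/m) = √(75.5/0.22) = 18.53 rad/s
b_crit = 2√(km) = 2√(75.5×0.22) = 8.151 kg/s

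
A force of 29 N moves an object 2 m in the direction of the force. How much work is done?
W = Fd = 29×2 = 58.0 J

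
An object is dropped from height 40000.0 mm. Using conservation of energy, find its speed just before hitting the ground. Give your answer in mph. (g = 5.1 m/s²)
mgh = ½mv² → v = √(2gh) = √(2×5.1×40) = 20.2 m/s = 45.18 mph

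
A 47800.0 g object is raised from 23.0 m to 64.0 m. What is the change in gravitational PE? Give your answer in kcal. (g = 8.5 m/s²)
ΔPE = mg(h₂ − h₁) = 47.8 kg × 8.5 m/s² × (64 − 23) m = 1.666e+04 J = 3.981 kcal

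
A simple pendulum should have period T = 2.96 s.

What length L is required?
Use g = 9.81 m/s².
T = 2π√(L/g) → L = g(T/2π)² = 9.81×(2.96/2π)² = 2.177 m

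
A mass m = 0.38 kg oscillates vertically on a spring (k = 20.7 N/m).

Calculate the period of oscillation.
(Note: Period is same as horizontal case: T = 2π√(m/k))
T = 2π√(m/k) = 2π√(0.38/20.7) = 0.8513 s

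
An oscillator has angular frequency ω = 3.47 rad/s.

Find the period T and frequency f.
T = 2π/ω = 2π/3.47 = 1.811 s; f = ω/2π = 0.5523 Hz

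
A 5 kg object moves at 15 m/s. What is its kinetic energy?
KE = ½mv² = ½×5×15² = 562.5 J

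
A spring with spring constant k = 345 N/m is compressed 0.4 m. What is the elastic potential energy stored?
PE = ½kx² = ½×345×0.4² = 27.6 J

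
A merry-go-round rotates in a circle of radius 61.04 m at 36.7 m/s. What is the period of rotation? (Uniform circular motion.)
T = 2πr/v = 2π×61.04/36.7 = 10.45 s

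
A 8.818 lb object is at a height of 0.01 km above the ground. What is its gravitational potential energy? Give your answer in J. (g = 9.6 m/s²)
PE = mgh = 4 kg × 9.6 m/s² × 10 m = 384 J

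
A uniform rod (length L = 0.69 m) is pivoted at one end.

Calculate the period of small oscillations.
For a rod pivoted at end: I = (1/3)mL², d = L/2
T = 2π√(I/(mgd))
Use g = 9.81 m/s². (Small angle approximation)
I/m = (1/3)L² = 0.1587 m²; d = L/2 = 0.345 m
T = 2π√(I/(mgd)) = 2π√(0.1587/(9.81×0.345)) = 1.361 s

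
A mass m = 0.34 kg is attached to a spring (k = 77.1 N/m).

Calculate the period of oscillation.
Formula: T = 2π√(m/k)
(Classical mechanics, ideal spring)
T = 2π√(m/k) = 2π√(0.34/77.1) = 0.4172 s; f = 1/T = 2.397 Hz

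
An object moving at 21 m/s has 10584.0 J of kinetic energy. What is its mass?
KE = ½mv² → m = 2KE/v² = 2×10584.0/21² = 48.0 kg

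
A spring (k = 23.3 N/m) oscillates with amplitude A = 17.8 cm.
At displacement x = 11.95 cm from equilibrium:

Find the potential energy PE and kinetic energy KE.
E_total = ½kA² = ½×23.3×(0.178)² = 0.3691 J
PE = ½kx² = ½×23.3×(0.1195)² = 0.1664 J
KE = E_total − PE = 0.2028 J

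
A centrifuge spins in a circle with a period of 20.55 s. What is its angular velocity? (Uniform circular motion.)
ω = 2π/T = 2π/20.55 = 0.3058 rad/s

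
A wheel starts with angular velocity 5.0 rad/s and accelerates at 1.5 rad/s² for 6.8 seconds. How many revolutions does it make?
θ = ω₀t + ½αt² = 5.0×6.8 + ½×1.5×6.8² = 68.68 rad
Revolutions = θ/(2π) = 68.68/(2π) = 10.93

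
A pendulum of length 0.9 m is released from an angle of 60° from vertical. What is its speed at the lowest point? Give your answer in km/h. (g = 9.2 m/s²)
h = L(1 − cosθ) = 0.9×(1 − cos60°) = 0.45 m
v = √(2gh) = √(2×9.2×0.45) = 2.877 m/s = 10.36 km/h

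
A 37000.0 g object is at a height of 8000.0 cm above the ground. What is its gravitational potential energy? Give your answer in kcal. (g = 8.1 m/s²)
PE = mgh = 37 kg × 8.1 m/s² × 80 m = 2.398e+04 J = 5.73 kcal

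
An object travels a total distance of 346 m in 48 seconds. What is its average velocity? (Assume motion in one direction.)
v_avg = Δd / Δt = 346 / 48 = 7.21 m/s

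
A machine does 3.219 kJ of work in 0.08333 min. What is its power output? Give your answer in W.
P = W/t = 3219 J / 5 s = 643.8 W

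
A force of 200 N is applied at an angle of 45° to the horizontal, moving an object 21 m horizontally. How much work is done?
W = Fd cosθ = 200×21×cos(45°) = 2969.8 J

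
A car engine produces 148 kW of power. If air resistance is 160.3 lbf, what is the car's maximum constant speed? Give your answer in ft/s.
P = Fv → v = P/F = 148000 W / 713 N = 207.6 m/s = 681.0 ft/s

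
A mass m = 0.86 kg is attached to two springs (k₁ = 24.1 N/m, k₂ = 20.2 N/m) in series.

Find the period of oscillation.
k_eq = k₁k₂/(k₁+k₂) = 10.99 N/m
T = 2π√(m/k_eq) = 2π√(0.86/10.99) = 1.758 s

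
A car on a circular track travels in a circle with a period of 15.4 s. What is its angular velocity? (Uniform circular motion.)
ω = 2π/T = 2π/15.4 = 0.408 rad/s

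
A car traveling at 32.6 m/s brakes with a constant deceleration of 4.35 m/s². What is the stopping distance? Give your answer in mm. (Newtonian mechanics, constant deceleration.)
d = v₀² / (2a) (with unit conversion) = 122200.0 mm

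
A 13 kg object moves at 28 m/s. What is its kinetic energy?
KE = ½mv² = ½×13×28² = 5096.0 J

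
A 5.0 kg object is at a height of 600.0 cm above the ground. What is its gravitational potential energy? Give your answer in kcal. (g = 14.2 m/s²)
PE = mgh = 5 kg × 14.2 m/s² × 6 m = 426 J = 0.1018 kcal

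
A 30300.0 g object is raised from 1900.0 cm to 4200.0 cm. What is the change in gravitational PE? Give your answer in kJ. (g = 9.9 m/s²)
ΔPE = mg(h₂ − h₁) = 30.3 kg × 9.9 m/s² × (42 − 19) m = 6899 J = 6.899 kJ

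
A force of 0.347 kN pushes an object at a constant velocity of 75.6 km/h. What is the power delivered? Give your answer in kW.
P = Fv = 347 N × 21 m/s = 7287 W = 7.287 kW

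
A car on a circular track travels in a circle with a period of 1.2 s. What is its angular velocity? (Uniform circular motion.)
ω = 2π/T = 2π/1.2 = 5.236 rad/s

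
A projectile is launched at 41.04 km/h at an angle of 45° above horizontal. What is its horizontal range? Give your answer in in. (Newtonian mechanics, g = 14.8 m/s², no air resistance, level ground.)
R = v₀² sin(2θ) / g (with unit conversion) = 345.7 in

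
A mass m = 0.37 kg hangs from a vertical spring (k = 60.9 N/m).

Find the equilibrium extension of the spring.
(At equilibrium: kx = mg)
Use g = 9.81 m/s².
x_eq = mg/k = 0.37×9.81/60.9 = 0.0596 m = 5.96 cm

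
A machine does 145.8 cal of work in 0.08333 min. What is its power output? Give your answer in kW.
P = W/t = 610 J / 5 s = 122 W = 0.122 kW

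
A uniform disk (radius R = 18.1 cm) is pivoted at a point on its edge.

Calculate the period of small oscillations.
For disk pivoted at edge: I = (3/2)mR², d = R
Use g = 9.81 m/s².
I/m = (3/2)R² = 0.04914 m²; d = R = 0.181 m
T = 2π√((3/2)R²/(gR)) = 2π√(3R/(2g)) = 1.045 s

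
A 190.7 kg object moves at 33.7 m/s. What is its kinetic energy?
KE = ½mv² = ½×190.7×33.7² = 108288.0 J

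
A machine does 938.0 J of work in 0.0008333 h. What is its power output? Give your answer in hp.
P = W/t = 938 J / 3 s = 312.7 W = 0.4193 hp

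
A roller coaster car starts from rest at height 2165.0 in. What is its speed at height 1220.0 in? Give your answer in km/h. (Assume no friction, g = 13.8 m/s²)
mgh₁ = ½mv₂² + mgh₂ → v₂ = √(2g(h₁−h₂)) = √(2×13.8×(54.99−30.99)) = 25.74 m/s = 92.66 km/h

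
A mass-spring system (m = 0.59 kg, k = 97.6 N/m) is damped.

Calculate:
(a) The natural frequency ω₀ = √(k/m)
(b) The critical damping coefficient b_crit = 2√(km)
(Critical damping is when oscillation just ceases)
ω₀ = √(k/m) = √(97.6/0.59) = 12.86 rad/s
b_crit = 2√(km) = 2√(97.6×0.59) = 15.18 kg/s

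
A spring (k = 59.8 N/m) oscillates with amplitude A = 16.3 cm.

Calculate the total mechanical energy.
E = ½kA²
E = ½kA² = ½×59.8×(0.163)² = 0.7944 J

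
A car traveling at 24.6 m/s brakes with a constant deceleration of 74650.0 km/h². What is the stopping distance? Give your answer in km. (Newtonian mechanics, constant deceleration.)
d = v₀² / (2a) (with unit conversion) = 0.05253 km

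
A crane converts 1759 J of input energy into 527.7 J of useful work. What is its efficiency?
η = W_out/W_in = 527.7/1759 = 0.3 = 30.0%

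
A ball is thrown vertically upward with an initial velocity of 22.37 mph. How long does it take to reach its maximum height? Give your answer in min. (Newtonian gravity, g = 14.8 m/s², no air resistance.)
t_up = v₀/g (with unit conversion) = 0.01126 min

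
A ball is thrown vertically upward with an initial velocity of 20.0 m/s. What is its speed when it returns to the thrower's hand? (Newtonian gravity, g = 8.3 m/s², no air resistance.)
By conservation of energy, the ball returns at the same speed = 20.0 m/s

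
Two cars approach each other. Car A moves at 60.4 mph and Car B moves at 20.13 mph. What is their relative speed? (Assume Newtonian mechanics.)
v_rel = v_A + v_B = 60.4 + 20.13 = 80.53 mph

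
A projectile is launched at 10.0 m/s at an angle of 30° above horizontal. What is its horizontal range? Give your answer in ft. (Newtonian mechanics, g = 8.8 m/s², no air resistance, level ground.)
R = v₀² sin(2θ) / g (with unit conversion) = 32.29 ft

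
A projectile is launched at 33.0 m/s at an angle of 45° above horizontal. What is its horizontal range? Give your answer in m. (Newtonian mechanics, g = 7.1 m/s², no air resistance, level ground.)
R = v₀² sin(2θ) / g = 153.4 m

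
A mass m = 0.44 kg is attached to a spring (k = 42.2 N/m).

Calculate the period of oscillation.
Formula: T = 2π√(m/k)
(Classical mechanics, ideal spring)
T = 2π√(m/k) = 2π√(0.44/42.2) = 0.6416 s; f = 1/T = 1.559 Hz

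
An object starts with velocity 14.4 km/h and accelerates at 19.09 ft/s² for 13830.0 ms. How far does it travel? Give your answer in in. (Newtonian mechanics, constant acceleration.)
d = v₀t + ½at² (with unit conversion) = 24090.0 in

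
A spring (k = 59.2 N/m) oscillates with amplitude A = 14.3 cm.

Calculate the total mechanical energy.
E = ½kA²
E = ½kA² = ½×59.2×(0.143)² = 0.6053 J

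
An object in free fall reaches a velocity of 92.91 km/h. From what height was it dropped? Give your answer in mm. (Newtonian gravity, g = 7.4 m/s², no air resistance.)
h = v²/(2g) (with unit conversion) = 45000.0 mm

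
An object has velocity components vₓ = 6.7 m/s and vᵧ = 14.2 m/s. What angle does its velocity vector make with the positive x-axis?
θ = arctan(vᵧ/vₓ) = arctan(14.2/6.7) = 64.74°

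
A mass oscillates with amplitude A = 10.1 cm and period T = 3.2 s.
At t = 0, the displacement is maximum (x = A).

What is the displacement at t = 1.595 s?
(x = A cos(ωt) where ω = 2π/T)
ω = 2π/T = 2π/3.2 = 1.963 rad/s
x = A cos(ωt) = 10.1×cos(1.963×1.595) = -10.1 cm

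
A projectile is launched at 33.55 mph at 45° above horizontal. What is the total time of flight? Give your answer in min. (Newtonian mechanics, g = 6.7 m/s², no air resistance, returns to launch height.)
T = 2v₀sin(θ)/g (with unit conversion) = 0.05276 min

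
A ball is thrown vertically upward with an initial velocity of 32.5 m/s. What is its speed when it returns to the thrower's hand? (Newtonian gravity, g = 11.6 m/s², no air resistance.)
By conservation of energy, the ball returns at the same speed = 32.5 m/s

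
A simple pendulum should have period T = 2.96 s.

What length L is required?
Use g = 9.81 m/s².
T = 2π√(L/g) → L = g(T/2π)² = 9.81×(2.96/2π)² = 2.177 m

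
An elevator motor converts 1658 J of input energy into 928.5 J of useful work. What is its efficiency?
η = W_out/W_in = 928.5/1658 = 0.56 = 56.0%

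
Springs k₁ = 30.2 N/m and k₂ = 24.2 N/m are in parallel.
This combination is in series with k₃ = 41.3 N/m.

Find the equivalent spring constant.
k₁₂ = k₁ + k₂ = 54.4 N/m (parallel)
1/k_eq = 1/k₁₂ + 1/k₃ → k_eq = 23.48 N/m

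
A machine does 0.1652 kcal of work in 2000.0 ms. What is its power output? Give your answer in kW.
P = W/t = 691.2 J / 2 s = 345.6 W = 0.3456 kW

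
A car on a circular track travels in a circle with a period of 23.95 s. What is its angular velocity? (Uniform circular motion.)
ω = 2π/T = 2π/23.95 = 0.2623 rad/s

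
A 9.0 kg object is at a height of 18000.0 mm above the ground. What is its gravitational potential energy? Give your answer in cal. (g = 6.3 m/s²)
PE = mgh = 9 kg × 6.3 m/s² × 18 m = 1021 J = 243.9 cal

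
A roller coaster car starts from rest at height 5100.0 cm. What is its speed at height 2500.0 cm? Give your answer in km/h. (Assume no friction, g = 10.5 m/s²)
mgh₁ = ½mv₂² + mgh₂ → v₂ = √(2g(h₁−h₂)) = √(2×10.5×(51−25)) = 23.37 m/s = 84.12 km/h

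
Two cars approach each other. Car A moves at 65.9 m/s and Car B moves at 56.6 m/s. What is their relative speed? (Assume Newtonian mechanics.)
v_rel = v_A + v_B = 65.9 + 56.6 = 122.5 m/s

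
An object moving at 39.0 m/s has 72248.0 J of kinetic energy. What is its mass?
KE = ½mv² → m = 2KE/v² = 2×72248.0/39.0² = 95.0 kg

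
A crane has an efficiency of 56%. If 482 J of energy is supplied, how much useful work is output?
W_out = η × W_in = 0.56 × 482 = 269.92 J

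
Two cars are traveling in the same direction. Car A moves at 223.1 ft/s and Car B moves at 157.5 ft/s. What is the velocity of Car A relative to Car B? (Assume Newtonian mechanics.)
v_rel = v_A - v_B = 223.1 - 157.5 = 65.6 ft/s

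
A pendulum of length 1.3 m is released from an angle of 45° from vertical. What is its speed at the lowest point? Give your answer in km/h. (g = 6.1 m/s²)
h = L(1 − cosθ) = 1.3×(1 − cos45°) = 0.3808 m
v = √(2gh) = √(2×6.1×0.3808) = 2.155 m/s = 7.759 km/h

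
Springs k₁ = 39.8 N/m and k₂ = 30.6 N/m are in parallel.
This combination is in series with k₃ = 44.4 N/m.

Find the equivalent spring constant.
k₁₂ = k₁ + k₂ = 70.4 N/m (parallel)
1/k_eq = 1/k₁₂ + 1/k₃ → k_eq = 27.23 N/m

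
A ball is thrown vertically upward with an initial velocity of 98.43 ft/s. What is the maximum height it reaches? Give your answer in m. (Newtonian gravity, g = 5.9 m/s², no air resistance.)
h_max = v₀²/(2g) (with unit conversion) = 76.28 m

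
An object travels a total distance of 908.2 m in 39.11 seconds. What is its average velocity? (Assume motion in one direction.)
v_avg = Δd / Δt = 908.2 / 39.11 = 23.22 m/s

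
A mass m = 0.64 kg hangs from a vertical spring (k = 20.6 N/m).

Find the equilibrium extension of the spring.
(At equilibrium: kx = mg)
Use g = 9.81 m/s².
x_eq = mg/k = 0.64×9.81/20.6 = 0.3048 m = 30.48 cm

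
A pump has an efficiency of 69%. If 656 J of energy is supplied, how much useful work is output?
W_out = η × W_in = 0.69 × 656 = 452.64 J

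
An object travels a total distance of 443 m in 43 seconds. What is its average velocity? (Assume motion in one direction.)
v_avg = Δd / Δt = 443 / 43 = 10.3 m/s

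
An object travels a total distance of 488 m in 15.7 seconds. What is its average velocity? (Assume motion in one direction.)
v_avg = Δd / Δt = 488 / 15.7 = 31.08 m/s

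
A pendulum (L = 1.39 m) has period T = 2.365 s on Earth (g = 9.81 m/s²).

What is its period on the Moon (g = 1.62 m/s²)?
T = 2π√(L/g), so T_moon/T_earth = √(g_earth/g_moon)
T_moon = 2π√(1.39/1.62) = 5.82 s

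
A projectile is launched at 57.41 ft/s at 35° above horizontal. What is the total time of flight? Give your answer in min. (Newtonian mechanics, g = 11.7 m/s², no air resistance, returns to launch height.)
T = 2v₀sin(θ)/g (with unit conversion) = 0.02859 min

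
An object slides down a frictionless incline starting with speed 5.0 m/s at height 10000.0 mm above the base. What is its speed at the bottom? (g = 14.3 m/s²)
½mv₀² + mgh = ½mv² → v = √(v₀² + 2gh) = √(5² + 2×14.3×10) = 17.64 m/s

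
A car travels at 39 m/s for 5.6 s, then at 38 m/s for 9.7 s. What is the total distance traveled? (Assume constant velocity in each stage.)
d₁ = v₁t₁ = 39 × 5.6 = 218.4 m
d₂ = v₂t₂ = 38 × 9.7 = 368.6 m
d_total = 218.4 + 368.6 = 587.0 m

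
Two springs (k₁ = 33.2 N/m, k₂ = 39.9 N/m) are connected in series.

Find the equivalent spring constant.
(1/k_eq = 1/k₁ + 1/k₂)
1/k_eq = 1/33.2 + 1/39.9 = 0.055183; k_eq = 18.12 N/m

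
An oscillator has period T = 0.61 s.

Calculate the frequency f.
f = 1/T = 1/0.61 = 1.639 Hz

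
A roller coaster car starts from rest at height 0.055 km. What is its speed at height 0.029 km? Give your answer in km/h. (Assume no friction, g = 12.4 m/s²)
mgh₁ = ½mv₂² + mgh₂ → v₂ = √(2g(h₁−h₂)) = √(2×12.4×(55−29)) = 25.39 m/s = 91.41 km/h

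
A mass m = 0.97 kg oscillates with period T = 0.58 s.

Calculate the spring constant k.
T = 2π√(m/k) → k = m(2π/T)² = 0.97×(2π/0.58)² = 113.8 N/m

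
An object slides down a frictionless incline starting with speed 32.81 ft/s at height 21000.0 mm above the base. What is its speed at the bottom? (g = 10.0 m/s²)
½mv₀² + mgh = ½mv² → v = √(v₀² + 2gh) = √(10² + 2×10.0×21) = 22.8 m/s = 74.82 ft/s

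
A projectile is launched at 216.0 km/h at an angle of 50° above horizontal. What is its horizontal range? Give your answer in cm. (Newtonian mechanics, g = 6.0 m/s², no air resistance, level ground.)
R = v₀² sin(2θ) / g (with unit conversion) = 59090.0 cm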